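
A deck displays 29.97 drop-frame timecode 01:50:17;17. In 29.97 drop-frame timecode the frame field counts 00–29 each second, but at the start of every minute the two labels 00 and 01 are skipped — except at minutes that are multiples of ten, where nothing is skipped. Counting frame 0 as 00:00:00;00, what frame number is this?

198329

Complete 10-minute blocks: 11, each 17982 frames → 197802.
Remaining 0 whole minutes in the current block: 0 frames.
Within the current minute: 17 × 30 + 17 = 527. Total = 197802 + 0 + 527 = 198329.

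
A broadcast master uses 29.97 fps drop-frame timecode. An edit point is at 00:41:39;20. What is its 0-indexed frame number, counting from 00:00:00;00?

As if non-drop at 30 labels/s: (0 × 3600 + 41 × 60 + 39) × 30 + 20 = 74990.
Minute boundaries passed: 41; those not divisible by 10: 41 − 4 = 37; dropped labels = 2 × 37 = 74.
Actual frame index = 74990 − 74 = 74916.

74916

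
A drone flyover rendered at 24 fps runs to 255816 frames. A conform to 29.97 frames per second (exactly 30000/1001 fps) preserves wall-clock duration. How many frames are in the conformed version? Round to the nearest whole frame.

Frames at target rate = 255816 × (30000/1001) / (24) = 29070000/91 ≈ 319450.549.
Nearest whole frame: 319451.

319451 frames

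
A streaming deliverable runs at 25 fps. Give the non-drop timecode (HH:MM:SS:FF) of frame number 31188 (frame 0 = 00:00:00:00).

31188 ÷ 25 = 1247 full seconds, remainder 13 frames.
1247 s = 0 h 20 min 47 s.
Timecode: 00:20:47:13.

00:20:47:13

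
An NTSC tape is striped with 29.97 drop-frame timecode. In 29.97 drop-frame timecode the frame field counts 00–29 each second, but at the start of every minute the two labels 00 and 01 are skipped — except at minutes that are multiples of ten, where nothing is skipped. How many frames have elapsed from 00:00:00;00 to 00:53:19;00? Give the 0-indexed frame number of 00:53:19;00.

95874

As if non-drop at 30 labels/s: (0 × 3600 + 53 × 60 + 19) × 30 + 0 = 95970.
Minute boundaries passed: 53; those not divisible by 10: 53 − 5 = 48; dropped labels = 2 × 48 = 96.
Actual frame index = 95970 − 96 = 95874.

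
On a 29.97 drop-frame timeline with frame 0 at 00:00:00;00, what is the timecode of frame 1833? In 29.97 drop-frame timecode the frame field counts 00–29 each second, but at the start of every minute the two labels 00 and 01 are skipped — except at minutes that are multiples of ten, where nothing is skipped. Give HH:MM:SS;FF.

Each 10-minute DF block holds 10 × 60 × 30 − 9 × 2 = 17982 frames. 1833 ÷ 17982 → 0 full blocks, remainder 1833.
Within the partial block the first minute is 1800 frames and each further minute 1798, so 1 further minute boundary passed. Total skipped labels = 18 × 0 + 2 × 1 = 2.
Non-drop label index = 1833 + 2 = 1835; at 30 labels/s that is 00:01:01:05, i.e. DF 00:01:01;05.

00:01:01;05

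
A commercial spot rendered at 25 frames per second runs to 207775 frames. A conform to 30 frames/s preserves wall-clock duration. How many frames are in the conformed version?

249330 frames

Target frames = source frames × (target rate / source rate) = 207775 × (30)/(25) = 207775 × 6/5 = 249330.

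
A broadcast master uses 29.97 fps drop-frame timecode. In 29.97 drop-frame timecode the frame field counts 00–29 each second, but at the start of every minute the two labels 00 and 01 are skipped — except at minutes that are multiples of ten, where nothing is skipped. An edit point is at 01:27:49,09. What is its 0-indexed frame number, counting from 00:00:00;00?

157921

As if non-drop at 30 labels/s: (1 × 3600 + 27 × 60 + 49) × 30 + 9 = 158079.
Minute boundaries passed: 87; those not divisible by 10: 87 − 8 = 79; dropped labels = 2 × 79 = 158.
Actual frame index = 158079 − 158 = 157921.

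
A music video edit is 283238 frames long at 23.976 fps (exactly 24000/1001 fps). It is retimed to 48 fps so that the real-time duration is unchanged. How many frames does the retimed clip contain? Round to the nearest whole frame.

Frames at target rate = 283238 × (48) / (24000/1001) = 141760619/250 ≈ 567042.476.
Nearest whole frame: 567042.

567042 frames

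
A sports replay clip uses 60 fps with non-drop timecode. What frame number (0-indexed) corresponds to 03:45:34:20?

812060

Total seconds to the label: (3 × 3600 + 45 × 60 + 34) = 13534.
Frame index = 13534 × 60 + 20 = 812060.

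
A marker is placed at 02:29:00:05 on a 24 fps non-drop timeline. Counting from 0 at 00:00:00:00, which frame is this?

214565

Total seconds to the label: (2 × 3600 + 29 × 60 + 0) = 8940.
Frame index = 8940 × 24 + 5 = 214565.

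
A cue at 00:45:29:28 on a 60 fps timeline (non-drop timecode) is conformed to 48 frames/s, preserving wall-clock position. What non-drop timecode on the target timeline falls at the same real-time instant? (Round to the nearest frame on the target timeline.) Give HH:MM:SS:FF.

00:45:29:22

Source frame index: (0×3600 + 45×60 + 29) × 60 + 28 = 163768.
Real time: 163768 / (60) = 40942/15 s.
Target frame: (40942/15) × (48) = 655072/5 ≈ 131014.400 → 131014.
At 48 labels/s: frame 131014 → 00:45:29:22.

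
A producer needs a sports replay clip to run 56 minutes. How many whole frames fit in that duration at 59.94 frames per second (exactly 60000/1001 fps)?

201398 frames

56 min = 3360 s.
Frames = 3360 × 60000/1001 = 28800000/143 ≈ 201398.6014.
Complete frames: 201398.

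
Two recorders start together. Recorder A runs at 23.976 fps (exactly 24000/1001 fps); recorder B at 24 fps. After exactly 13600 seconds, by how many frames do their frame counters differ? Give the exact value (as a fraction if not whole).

326400/1001 frames

A emits 24000/1001 × 13600 = 326400000/1001 frames; B emits 24 × 13600 = 326400.
Difference = 326400/1001 frames (≈ 326.0739); B is ahead of A.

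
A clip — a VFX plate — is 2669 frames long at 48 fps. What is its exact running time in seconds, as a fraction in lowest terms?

2669/48 seconds

Running time = 2669 ÷ (48) = 2669 × 1/48 = 2669/48 s.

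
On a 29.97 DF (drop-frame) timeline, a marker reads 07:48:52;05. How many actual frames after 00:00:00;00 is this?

843121

As if non-drop at 30 labels/s: (7 × 3600 + 48 × 60 + 52) × 30 + 5 = 843965.
Minute boundaries passed: 468; those not divisible by 10: 468 − 46 = 422; dropped labels = 2 × 422 = 844.
Actual frame index = 843965 − 844 = 843121.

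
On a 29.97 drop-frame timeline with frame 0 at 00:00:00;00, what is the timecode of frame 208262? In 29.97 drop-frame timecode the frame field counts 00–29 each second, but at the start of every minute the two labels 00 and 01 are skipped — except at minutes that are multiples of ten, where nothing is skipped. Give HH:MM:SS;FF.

01:55:49;00

Ten DF minutes hold 17982 frames, so frame 208262 lies in block 11 (frames 197802–215783) with 10460 frames into that block.
The block's first minute is 1800 frames and the rest 1798 each; 10460 frames reaches minute 5, so 11 × 18 + 5 × 2 = 208 labels have been skipped so far.
Adding those back, label number 208262 + 208 = 208470 at 30 labels/s is 6949 s + 0 f = 1 h 55 min 49 s frame 0, i.e. 01:55:49;00.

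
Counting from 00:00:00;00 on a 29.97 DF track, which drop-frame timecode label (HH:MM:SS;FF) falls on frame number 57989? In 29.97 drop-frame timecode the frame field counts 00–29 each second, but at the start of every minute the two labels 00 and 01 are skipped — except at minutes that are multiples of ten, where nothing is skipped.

Each 10-minute DF block holds 10 × 60 × 30 − 9 × 2 = 17982 frames. 57989 ÷ 17982 → 3 full blocks, remainder 4043.
Within the partial block the first minute is 1800 frames and each further minute 1798, so 2 further minute boundaries passed. Total skipped labels = 18 × 3 + 2 × 2 = 58.
Non-drop label index = 57989 + 58 = 58047; at 30 labels/s that is 00:32:14:27, i.e. DF 00:32:14;27.

00:32:14;27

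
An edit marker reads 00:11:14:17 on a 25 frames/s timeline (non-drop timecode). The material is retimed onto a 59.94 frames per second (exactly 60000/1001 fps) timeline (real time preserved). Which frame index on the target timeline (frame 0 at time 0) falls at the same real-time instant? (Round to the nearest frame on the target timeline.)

Source frame index: (0×3600 + 11×60 + 14) × 25 + 17 = 16867.
Real time: 16867 / (25) = 16867/25 s.
Target frame: (16867/25) × (60000/1001) = 40480800/1001 ≈ 40440.360 → 40440.

frame 40440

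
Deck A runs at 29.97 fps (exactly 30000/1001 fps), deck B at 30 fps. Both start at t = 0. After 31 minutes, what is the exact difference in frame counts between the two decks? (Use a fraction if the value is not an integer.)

55800/1001 frames

31 min = 1860 s.
A emits 30000/1001 × 1860 = 55800000/1001 frames; B emits 30 × 1860 = 55800.
Difference = 55800/1001 frames (≈ 55.7443); B is ahead of A.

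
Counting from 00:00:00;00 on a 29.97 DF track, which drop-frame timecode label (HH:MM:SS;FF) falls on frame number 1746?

00:00:58;06

Ten DF minutes hold 17982 frames, so frame 1746 lies in block 0 (frames 0–17981) with 1746 frames into that block.
The block's first minute is 1800 frames and the rest 1798 each; 1746 frames reaches minute 0, so 0 × 18 + 0 × 2 = 0 labels have been skipped so far.
Adding those back, label number 1746 + 0 = 1746 at 30 labels/s is 58 s + 6 f = 0 h 0 min 58 s frame 6, i.e. 00:00:58;06.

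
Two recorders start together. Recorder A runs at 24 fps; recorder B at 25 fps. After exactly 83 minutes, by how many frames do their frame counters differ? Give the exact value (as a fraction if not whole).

4980 frames

83 min = 4980 s.
A emits 24 × 4980 = 119520 frames; B emits 25 × 4980 = 124500.
Difference = 4980 frames; B is ahead of A.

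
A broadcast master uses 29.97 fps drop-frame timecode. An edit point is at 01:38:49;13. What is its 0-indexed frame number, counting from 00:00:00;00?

177705

As if non-drop at 30 labels/s: (1 × 3600 + 38 × 60 + 49) × 30 + 13 = 177883.
Minute boundaries passed: 98; those not divisible by 10: 98 − 9 = 89; dropped labels = 2 × 89 = 178.
Actual frame index = 177883 − 178 = 177705.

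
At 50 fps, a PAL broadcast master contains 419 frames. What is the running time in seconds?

8.38 seconds

Running time = 419 / (50) = 8.38 s.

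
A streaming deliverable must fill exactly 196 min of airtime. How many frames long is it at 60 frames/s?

705600 frames

196 min = 11760 s.
Frames = 11760 × 60 = 705600.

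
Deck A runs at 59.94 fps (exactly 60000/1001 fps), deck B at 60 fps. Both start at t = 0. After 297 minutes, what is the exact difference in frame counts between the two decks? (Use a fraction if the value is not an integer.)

297 min = 17820 s.
A emits 60000/1001 × 17820 = 97200000/91 frames; B emits 60 × 17820 = 1069200.
Difference = 97200/91 frames (≈ 1068.1319); B is ahead of A.

97200/91 frames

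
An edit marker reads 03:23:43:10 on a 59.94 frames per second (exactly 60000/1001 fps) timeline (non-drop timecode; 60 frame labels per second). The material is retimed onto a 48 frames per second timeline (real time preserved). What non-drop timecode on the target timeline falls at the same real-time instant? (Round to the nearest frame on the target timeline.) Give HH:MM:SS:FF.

Source frame index: (3×3600 + 23×60 + 43) × 60 + 10 = 733390.
Real time: 733390 / (60000/1001) = 73412339/6000 s.
Target frame: (73412339/6000) × (48) = 73412339/125 ≈ 587298.712 → 587299.
At 48 labels/s: frame 587299 → 03:23:55:19.

03:23:55:19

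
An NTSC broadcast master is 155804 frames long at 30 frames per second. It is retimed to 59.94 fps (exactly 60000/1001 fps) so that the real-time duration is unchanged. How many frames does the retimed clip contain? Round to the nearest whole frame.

311297 frames

Frames at target rate = 155804 × (60000/1001) / (30) = 28328000/91 ≈ 311296.703.
Nearest whole frame: 311297.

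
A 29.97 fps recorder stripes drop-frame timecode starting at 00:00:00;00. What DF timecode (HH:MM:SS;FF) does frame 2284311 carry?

21:10:19;27

Each 10-minute DF block holds 10 × 60 × 30 − 9 × 2 = 17982 frames. 2284311 ÷ 17982 → 127 full blocks, remainder 597.
Within the partial block the first minute is 1800 frames and each further minute 1798, so 0 further minute boundaries passed. Total skipped labels = 18 × 127 + 2 × 0 = 2286.
Non-drop label index = 2284311 + 2286 = 2286597; at 30 labels/s that is 21:10:19:27, i.e. DF 21:10:19;27.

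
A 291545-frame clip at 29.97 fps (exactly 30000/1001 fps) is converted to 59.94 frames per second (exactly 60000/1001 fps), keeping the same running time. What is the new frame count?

583090 frames

Target frames = source frames × (target rate / source rate) = 291545 × (60000/1001)/(30000/1001) = 291545 × 2 = 583090.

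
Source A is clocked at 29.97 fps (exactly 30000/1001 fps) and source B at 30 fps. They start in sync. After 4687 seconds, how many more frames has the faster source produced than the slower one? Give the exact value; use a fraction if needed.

140610/1001 frames

A emits 30000/1001 × 4687 = 140610000/1001 frames; B emits 30 × 4687 = 140610.
Difference = 140610/1001 frames (≈ 140.4695); B is ahead of A.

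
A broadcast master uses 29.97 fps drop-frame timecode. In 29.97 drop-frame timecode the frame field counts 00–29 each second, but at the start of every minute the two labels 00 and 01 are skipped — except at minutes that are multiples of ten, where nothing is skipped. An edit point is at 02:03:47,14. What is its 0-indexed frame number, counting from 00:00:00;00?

Complete 10-minute blocks: 12, each 17982 frames → 215784.
Remaining 3 whole minutes in the current block: 1800 + 2 × 1798 = 5396 frames.
Within the current minute: 47 × 30 + 14 − 2 = 1422 (labels ;00/;01 skipped at this minute). Total = 215784 + 5396 + 1422 = 222602.

222602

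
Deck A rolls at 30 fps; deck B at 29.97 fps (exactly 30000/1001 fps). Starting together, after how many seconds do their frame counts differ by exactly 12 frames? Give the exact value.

400.4 seconds

The gap grows by |30000/1001 − 30| = 30/1001 frames per second.
Time for a 12-frame gap: 12 ÷ (30/1001) = 400.4 s.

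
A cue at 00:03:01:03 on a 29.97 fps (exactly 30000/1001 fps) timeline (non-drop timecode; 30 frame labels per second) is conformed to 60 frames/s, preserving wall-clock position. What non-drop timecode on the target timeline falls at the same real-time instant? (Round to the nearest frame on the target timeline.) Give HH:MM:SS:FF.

Source frame index: (0×3600 + 3×60 + 1) × 30 + 3 = 5433.
Real time: 5433 / (30000/1001) = 1812811/10000 s.
Target frame: (1812811/10000) × (60) = 5438433/500 ≈ 10876.866 → 10877.
At 60 labels/s: frame 10877 → 00:03:01:17.

00:03:01:17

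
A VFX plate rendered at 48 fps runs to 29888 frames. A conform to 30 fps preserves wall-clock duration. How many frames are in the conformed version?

Target frames = source frames × (target rate / source rate) = 29888 × (30)/(48) = 29888 × 5/8 = 18680.

18680 frames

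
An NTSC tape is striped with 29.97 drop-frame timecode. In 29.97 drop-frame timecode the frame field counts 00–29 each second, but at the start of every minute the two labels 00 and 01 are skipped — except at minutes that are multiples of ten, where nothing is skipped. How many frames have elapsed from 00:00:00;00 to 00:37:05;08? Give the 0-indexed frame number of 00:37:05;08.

66690

As if non-drop at 30 labels/s: (0 × 3600 + 37 × 60 + 5) × 30 + 8 = 66758.
Minute boundaries passed: 37; those not divisible by 10: 37 − 3 = 34; dropped labels = 2 × 34 = 68.
Actual frame index = 66758 − 68 = 66690.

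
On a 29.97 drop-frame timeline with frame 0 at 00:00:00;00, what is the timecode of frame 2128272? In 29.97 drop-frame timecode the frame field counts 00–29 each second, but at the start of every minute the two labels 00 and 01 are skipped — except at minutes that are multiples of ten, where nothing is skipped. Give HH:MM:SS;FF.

Ten DF minutes hold 17982 frames, so frame 2128272 lies in block 118 (frames 2121876–2139857) with 6396 frames into that block.
The block's first minute is 1800 frames and the rest 1798 each; 6396 frames reaches minute 3, so 118 × 18 + 3 × 2 = 2130 labels have been skipped so far.
Adding those back, label number 2128272 + 2130 = 2130402 at 30 labels/s is 71013 s + 12 f = 19 h 43 min 33 s frame 12, i.e. 19:43:33;12.

19:43:33;12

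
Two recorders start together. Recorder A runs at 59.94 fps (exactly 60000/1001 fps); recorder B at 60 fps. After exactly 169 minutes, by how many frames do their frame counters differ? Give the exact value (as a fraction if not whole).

169 min = 10140 s.
A emits 60000/1001 × 10140 = 46800000/77 frames; B emits 60 × 10140 = 608400.
Difference = 46800/77 frames (≈ 607.7922); B is ahead of A.

46800/77 frames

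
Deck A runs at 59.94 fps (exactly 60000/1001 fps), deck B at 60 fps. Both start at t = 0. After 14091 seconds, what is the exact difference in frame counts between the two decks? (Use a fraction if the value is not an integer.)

A emits 60000/1001 × 14091 = 10980000/13 frames; B emits 60 × 14091 = 845460.
Difference = 10980/13 frames (≈ 844.6154); B is ahead of A.

10980/13 frames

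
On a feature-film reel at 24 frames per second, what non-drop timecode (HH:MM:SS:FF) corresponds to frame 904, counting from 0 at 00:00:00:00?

00:00:37:16

904 ÷ 24 = 37 full seconds, remainder 16 frames.
37 s = 0 h 0 min 37 s.
Timecode: 00:00:37:16.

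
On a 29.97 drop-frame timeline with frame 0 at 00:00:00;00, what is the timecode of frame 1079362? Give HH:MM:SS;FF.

Ten DF minutes hold 17982 frames, so frame 1079362 lies in block 60 (frames 1078920–1096901) with 442 frames into that block.
The block's first minute is 1800 frames and the rest 1798 each; 442 frames reaches minute 0, so 60 × 18 + 0 × 2 = 1080 labels have been skipped so far.
Adding those back, label number 1079362 + 1080 = 1080442 at 30 labels/s is 36014 s + 22 f = 10 h 0 min 14 s frame 22, i.e. 10:00:14;22.

10:00:14;22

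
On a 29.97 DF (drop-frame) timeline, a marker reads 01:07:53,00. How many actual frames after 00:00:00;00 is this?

As if non-drop at 30 labels/s: (1 × 3600 + 7 × 60 + 53) × 30 + 0 = 122190.
Minute boundaries passed: 67; those not divisible by 10: 67 − 6 = 61; dropped labels = 2 × 61 = 122.
Actual frame index = 122190 − 122 = 122068.

122068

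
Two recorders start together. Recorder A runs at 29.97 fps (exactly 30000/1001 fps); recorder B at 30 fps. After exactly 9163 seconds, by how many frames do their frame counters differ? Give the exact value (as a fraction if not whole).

3570/13 frames

A emits 30000/1001 × 9163 = 3570000/13 frames; B emits 30 × 9163 = 274890.
Difference = 3570/13 frames (≈ 274.6154); B is ahead of A.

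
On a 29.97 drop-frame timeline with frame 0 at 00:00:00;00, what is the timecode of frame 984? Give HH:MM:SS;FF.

Each 10-minute DF block holds 10 × 60 × 30 − 9 × 2 = 17982 frames. 984 ÷ 17982 → 0 full blocks, remainder 984.
Within the partial block the first minute is 1800 frames and each further minute 1798, so 0 further minute boundaries passed. Total skipped labels = 18 × 0 + 2 × 0 = 0.
Non-drop label index = 984 + 0 = 984; at 30 labels/s that is 00:00:32:24, i.e. DF 00:00:32;24.

00:00:32;24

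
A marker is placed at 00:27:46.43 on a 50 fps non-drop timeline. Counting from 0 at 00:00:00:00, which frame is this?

Total seconds to the label: (0 × 3600 + 27 × 60 + 46) = 1666.
Frame index = 1666 × 50 + 43 = 83343.

frame 83343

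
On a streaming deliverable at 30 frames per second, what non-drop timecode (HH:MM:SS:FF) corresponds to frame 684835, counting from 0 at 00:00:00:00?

684835 ÷ 30 = 22827 full seconds, remainder 25 frames.
22827 s = 6 h 20 min 27 s.
Timecode: 06:20:27:25.

06:20:27:25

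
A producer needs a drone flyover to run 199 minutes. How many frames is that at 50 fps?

597000 frames

199 min = 11940 s.
Frames = 11940 × 50 = 597000.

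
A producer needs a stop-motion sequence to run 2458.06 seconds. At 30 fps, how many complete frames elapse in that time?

73741 frames

Frames = 2458.06 × 30 = 368709/5 ≈ 73741.8000.
Complete frames: 73741.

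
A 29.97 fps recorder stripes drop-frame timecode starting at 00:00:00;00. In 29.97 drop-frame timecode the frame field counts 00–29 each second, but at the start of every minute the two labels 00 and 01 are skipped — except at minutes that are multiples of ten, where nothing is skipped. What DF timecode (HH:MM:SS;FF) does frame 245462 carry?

Ten DF minutes hold 17982 frames, so frame 245462 lies in block 13 (frames 233766–251747) with 11696 frames into that block.
The block's first minute is 1800 frames and the rest 1798 each; 11696 frames reaches minute 6, so 13 × 18 + 6 × 2 = 246 labels have been skipped so far.
Adding those back, label number 245462 + 246 = 245708 at 30 labels/s is 8190 s + 8 f = 2 h 16 min 30 s frame 8, i.e. 02:16:30;08.

02:16:30;08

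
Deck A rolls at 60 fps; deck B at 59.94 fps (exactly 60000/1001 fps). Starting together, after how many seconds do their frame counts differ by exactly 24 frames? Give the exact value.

The gap grows by |60000/1001 − 60| = 60/1001 frames per second.
Time for a 24-frame gap: 24 ÷ (60/1001) = 400.4 s.

400.4 seconds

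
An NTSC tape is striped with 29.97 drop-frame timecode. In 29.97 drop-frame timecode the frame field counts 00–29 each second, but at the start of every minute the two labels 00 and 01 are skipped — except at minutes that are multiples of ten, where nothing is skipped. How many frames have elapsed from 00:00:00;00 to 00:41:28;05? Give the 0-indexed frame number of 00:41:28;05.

74571

Complete 10-minute blocks: 4, each 17982 frames → 71928.
Remaining 1 whole minute in the current block: 1800 + 0 × 1798 = 1800 frames.
Within the current minute: 28 × 30 + 5 − 2 = 843 (labels ;00/;01 skipped at this minute). Total = 71928 + 1800 + 843 = 74571.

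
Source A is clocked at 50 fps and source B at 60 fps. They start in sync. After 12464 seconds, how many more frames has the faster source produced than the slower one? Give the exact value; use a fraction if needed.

124640 frames

A emits 50 × 12464 = 623200 frames; B emits 60 × 12464 = 747840.
Difference = 124640 frames; B is ahead of A.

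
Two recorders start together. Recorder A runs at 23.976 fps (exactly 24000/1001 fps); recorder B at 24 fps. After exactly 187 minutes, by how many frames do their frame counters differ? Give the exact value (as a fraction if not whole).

187 min = 11220 s.
A emits 24000/1001 × 11220 = 24480000/91 frames; B emits 24 × 11220 = 269280.
Difference = 24480/91 frames (≈ 269.0110); B is ahead of A.

24480/91 frames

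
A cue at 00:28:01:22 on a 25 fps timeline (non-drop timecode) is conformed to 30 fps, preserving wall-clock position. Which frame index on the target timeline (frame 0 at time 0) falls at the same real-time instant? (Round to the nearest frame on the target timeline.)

frame 50456

Source frame index: (0×3600 + 28×60 + 1) × 25 + 22 = 42047.
Real time: 42047 / (25) = 42047/25 s.
Target frame: (42047/25) × (30) = 252282/5 ≈ 50456.400 → 50456.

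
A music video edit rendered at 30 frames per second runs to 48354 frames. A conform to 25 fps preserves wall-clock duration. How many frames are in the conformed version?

40295 frames

Target frames = source frames × (target rate / source rate) = 48354 × (25)/(30) = 48354 × 5/6 = 40295.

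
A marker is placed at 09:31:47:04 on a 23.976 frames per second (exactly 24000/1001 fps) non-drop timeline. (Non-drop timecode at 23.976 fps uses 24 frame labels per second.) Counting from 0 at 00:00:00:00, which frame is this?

823372

Total seconds to the label: (9 × 3600 + 31 × 60 + 47) = 34307.
Frame index = 34307 × 24 + 4 = 823372.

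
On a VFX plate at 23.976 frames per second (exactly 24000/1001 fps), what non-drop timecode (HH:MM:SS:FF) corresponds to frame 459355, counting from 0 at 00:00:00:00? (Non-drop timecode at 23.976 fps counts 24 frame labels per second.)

459355 ÷ 24 = 19139 full seconds, remainder 19 frames.
19139 s = 5 h 18 min 59 s.
Timecode: 05:18:59:19.

05:18:59:19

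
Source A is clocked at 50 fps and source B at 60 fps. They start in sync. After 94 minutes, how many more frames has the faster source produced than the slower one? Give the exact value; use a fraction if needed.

94 min = 5640 s.
A emits 50 × 5640 = 282000 frames; B emits 60 × 5640 = 338400.
Difference = 56400 frames; B is ahead of A.

56400 frames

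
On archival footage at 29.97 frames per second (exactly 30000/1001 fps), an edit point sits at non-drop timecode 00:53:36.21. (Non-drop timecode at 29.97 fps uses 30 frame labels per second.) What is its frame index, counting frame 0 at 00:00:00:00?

Total seconds to the label: (0 × 3600 + 53 × 60 + 36) = 3216.
Frame index = 3216 × 30 + 21 = 96501.

frame 96501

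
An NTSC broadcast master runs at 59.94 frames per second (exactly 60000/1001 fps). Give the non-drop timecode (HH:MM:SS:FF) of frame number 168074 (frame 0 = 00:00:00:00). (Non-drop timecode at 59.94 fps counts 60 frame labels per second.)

168074 ÷ 60 = 2801 full seconds, remainder 14 frames.
2801 s = 0 h 46 min 41 s.
Timecode: 00:46:41:14.

00:46:41:14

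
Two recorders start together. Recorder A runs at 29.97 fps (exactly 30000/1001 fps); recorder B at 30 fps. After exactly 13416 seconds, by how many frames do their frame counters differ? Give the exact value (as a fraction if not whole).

A emits 30000/1001 × 13416 = 30960000/77 frames; B emits 30 × 13416 = 402480.
Difference = 30960/77 frames (≈ 402.0779); B is ahead of A.

30960/77 frames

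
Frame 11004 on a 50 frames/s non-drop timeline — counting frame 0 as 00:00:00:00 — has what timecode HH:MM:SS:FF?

11004 ÷ 50 = 220 full seconds, remainder 4 frames.
220 s = 0 h 3 min 40 s.
Timecode: 00:03:40:04.

00:03:40:04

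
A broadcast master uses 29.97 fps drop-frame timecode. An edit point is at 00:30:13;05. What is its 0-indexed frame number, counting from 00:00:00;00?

54341

As if non-drop at 30 labels/s: (0 × 3600 + 30 × 60 + 13) × 30 + 5 = 54395.
Minute boundaries passed: 30; those not divisible by 10: 30 − 3 = 27; dropped labels = 2 × 27 = 54.
Actual frame index = 54395 − 54 = 54341.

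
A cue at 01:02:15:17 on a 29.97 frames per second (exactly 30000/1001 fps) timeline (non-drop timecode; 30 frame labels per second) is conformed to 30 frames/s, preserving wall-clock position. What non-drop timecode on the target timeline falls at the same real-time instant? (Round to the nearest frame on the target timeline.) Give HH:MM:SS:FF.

01:02:19:09

Source frame index: (1×3600 + 2×60 + 15) × 30 + 17 = 112067.
Real time: 112067 / (30000/1001) = 112179067/30000 s.
Target frame: (112179067/30000) × (30) = 112179067/1000 ≈ 112179.067 → 112179.
At 30 labels/s: frame 112179 → 01:02:19:09.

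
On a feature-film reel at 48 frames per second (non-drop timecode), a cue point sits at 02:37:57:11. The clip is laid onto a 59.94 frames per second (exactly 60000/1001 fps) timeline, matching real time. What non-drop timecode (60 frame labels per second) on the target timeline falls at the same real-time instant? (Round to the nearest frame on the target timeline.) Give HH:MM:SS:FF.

02:37:47:46

Source frame index: (2×3600 + 37×60 + 57) × 48 + 11 = 454907.
Real time: 454907 / (48) = 454907/48 s.
Target frame: (454907/48) × (60000/1001) = 568633750/1001 ≈ 568065.684 → 568066.
At 60 labels/s: frame 568066 → 02:37:47:46.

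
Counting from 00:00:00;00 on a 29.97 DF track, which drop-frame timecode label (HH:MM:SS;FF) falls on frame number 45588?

00:25:21;04

Each 10-minute DF block holds 10 × 60 × 30 − 9 × 2 = 17982 frames. 45588 ÷ 17982 → 2 full blocks, remainder 9624.
Within the partial block the first minute is 1800 frames and each further minute 1798, so 5 further minute boundaries passed. Total skipped labels = 18 × 2 + 2 × 5 = 46.
Non-drop label index = 45588 + 46 = 45634; at 30 labels/s that is 00:25:21:04, i.e. DF 00:25:21;04.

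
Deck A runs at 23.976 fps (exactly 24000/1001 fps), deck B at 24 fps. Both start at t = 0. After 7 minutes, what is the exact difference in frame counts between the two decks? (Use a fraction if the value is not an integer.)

1440/143 frames

7 min = 420 s.
A emits 24000/1001 × 420 = 1440000/143 frames; B emits 24 × 420 = 10080.
Difference = 1440/143 frames (≈ 10.0699); B is ahead of A.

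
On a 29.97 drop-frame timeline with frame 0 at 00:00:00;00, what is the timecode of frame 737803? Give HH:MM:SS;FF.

06:50:18;01

Each 10-minute DF block holds 10 × 60 × 30 − 9 × 2 = 17982 frames. 737803 ÷ 17982 → 41 full blocks, remainder 541.
Within the partial block the first minute is 1800 frames and each further minute 1798, so 0 further minute boundaries passed. Total skipped labels = 18 × 41 + 2 × 0 = 738.
Non-drop label index = 737803 + 738 = 738541; at 30 labels/s that is 06:50:18:01, i.e. DF 06:50:18;01.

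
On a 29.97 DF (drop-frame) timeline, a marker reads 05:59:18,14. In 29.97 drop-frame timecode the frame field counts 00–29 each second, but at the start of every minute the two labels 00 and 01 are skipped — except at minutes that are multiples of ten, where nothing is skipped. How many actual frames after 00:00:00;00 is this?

646106

Complete 10-minute blocks: 35, each 17982 frames → 629370.
Remaining 9 whole minutes in the current block: 1800 + 8 × 1798 = 16184 frames.
Within the current minute: 18 × 30 + 14 − 2 = 552 (labels ;00/;01 skipped at this minute). Total = 629370 + 16184 + 552 = 646106.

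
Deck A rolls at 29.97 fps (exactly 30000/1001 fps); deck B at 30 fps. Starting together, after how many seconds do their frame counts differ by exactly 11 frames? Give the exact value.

11011/30 seconds

The gap grows by |30 − 30000/1001| = 30/1001 frames per second.
Time for a 11-frame gap: 11 ÷ (30/1001) = 11011/30 s.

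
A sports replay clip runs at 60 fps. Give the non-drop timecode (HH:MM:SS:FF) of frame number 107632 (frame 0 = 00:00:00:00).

00:29:53:52

107632 ÷ 60 = 1793 full seconds, remainder 52 frames.
1793 s = 0 h 29 min 53 s.
Timecode: 00:29:53:52.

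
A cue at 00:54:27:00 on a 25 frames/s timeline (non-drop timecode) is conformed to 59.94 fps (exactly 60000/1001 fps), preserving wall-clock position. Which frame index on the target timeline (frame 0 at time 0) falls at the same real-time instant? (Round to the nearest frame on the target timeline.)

Source frame index: (0×3600 + 54×60 + 27) × 25 + 0 = 81675.
Real time: 81675 / (25) = 3267 s.
Target frame: (3267) × (60000/1001) = 17820000/91 ≈ 195824.176 → 195824.

frame 195824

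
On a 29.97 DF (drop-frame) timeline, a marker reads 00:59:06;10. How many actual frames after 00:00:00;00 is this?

Complete 10-minute blocks: 5, each 17982 frames → 89910.
Remaining 9 whole minutes in the current block: 1800 + 8 × 1798 = 16184 frames.
Within the current minute: 6 × 30 + 10 − 2 = 188 (labels ;00/;01 skipped at this minute). Total = 89910 + 16184 + 188 = 106282.

106282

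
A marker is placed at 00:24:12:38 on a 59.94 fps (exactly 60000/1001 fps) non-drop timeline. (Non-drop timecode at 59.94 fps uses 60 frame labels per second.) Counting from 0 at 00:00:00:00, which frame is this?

frame 87158

Total seconds to the label: (0 × 3600 + 24 × 60 + 12) = 1452.
Frame index = 1452 × 60 + 38 = 87158.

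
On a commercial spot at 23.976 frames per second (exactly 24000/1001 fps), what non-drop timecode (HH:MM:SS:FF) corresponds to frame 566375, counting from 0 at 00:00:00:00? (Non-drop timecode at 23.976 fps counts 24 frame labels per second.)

06:33:18:23

566375 ÷ 24 = 23598 full seconds, remainder 23 frames.
23598 s = 6 h 33 min 18 s.
Timecode: 06:33:18:23.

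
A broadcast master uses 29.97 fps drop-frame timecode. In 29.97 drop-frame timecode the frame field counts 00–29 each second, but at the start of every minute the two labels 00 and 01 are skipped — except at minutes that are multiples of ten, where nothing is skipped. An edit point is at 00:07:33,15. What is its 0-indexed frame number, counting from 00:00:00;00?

As if non-drop at 30 labels/s: (0 × 3600 + 7 × 60 + 33) × 30 + 15 = 13605.
Minute boundaries passed: 7; those not divisible by 10: 7 − 0 = 7; dropped labels = 2 × 7 = 14.
Actual frame index = 13605 − 14 = 13591.

13591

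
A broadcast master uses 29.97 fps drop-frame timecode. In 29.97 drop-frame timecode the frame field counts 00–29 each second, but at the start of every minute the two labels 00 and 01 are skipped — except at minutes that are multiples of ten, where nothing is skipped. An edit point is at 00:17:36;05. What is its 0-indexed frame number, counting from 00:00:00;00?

Complete 10-minute blocks: 1, each 17982 frames → 17982.
Remaining 7 whole minutes in the current block: 1800 + 6 × 1798 = 12588 frames.
Within the current minute: 36 × 30 + 5 − 2 = 1083 (labels ;00/;01 skipped at this minute). Total = 17982 + 12588 + 1083 = 31653.

31653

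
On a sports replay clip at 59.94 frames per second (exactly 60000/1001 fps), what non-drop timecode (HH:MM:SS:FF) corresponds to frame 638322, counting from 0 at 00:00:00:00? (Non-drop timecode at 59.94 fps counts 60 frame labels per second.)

638322 ÷ 60 = 10638 full seconds, remainder 42 frames.
10638 s = 2 h 57 min 18 s.
Timecode: 02:57:18:42.

02:57:18:42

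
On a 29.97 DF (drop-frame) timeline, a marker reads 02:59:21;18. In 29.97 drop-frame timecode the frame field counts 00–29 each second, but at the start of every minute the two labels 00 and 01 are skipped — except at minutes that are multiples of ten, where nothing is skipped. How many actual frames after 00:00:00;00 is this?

322524

As if non-drop at 30 labels/s: (2 × 3600 + 59 × 60 + 21) × 30 + 18 = 322848.
Minute boundaries passed: 179; those not divisible by 10: 179 − 17 = 162; dropped labels = 2 × 162 = 324.
Actual frame index = 322848 − 324 = 322524.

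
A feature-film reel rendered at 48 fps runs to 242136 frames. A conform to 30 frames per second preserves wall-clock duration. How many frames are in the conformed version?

Target frames = source frames × (target rate / source rate) = 242136 × (30)/(48) = 242136 × 5/8 = 151335.

151335 frames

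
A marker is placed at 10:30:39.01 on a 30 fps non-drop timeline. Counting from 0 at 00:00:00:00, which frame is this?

Total seconds to the label: (10 × 3600 + 30 × 60 + 39) = 37839.
Frame index = 37839 × 30 + 1 = 1135171.

1135171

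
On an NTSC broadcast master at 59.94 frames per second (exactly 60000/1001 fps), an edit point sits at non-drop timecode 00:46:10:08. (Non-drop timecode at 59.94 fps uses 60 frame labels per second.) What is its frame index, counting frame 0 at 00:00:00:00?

Total seconds to the label: (0 × 3600 + 46 × 60 + 10) = 2770.
Frame index = 2770 × 60 + 8 = 166208.

166208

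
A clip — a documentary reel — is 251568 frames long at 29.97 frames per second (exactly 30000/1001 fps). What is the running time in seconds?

8393.9856 seconds

Running time = 251568 / (30000/1001) = 8393.9856 s.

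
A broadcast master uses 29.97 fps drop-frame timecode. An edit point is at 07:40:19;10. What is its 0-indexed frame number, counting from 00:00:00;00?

Complete 10-minute blocks: 46, each 17982 frames → 827172.
Remaining 0 whole minutes in the current block: 0 frames.
Within the current minute: 19 × 30 + 10 = 580. Total = 827172 + 0 + 580 = 827752.

827752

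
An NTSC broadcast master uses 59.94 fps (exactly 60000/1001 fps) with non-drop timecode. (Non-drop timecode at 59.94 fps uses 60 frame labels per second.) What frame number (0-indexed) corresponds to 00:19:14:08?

69248

Total seconds to the label: (0 × 3600 + 19 × 60 + 14) = 1154.
Frame index = 1154 × 60 + 8 = 69248.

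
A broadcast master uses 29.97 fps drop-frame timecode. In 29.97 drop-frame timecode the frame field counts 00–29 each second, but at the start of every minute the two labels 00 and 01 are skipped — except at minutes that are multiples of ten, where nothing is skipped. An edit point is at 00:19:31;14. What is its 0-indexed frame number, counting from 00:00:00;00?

35108

Complete 10-minute blocks: 1, each 17982 frames → 17982.
Remaining 9 whole minutes in the current block: 1800 + 8 × 1798 = 16184 frames.
Within the current minute: 31 × 30 + 14 − 2 = 942 (labels ;00/;01 skipped at this minute). Total = 17982 + 16184 + 942 = 35108.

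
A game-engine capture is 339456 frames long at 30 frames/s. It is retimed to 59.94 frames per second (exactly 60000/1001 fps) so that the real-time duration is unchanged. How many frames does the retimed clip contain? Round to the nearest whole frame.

678234 frames

Frames at target rate = 339456 × (60000/1001) / (30) = 52224000/77 ≈ 678233.766.
Nearest whole frame: 678234.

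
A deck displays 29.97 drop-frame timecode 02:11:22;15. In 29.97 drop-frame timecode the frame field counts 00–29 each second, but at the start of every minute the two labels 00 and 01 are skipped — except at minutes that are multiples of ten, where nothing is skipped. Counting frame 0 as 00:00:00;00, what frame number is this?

Complete 10-minute blocks: 13, each 17982 frames → 233766.
Remaining 1 whole minute in the current block: 1800 + 0 × 1798 = 1800 frames.
Within the current minute: 22 × 30 + 15 − 2 = 673 (labels ;00/;01 skipped at this minute). Total = 233766 + 1800 + 673 = 236239.

236239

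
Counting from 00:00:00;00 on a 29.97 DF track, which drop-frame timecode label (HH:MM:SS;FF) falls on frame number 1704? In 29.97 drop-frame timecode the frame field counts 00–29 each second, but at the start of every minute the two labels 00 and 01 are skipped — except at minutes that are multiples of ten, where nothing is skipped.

Ten DF minutes hold 17982 frames, so frame 1704 lies in block 0 (frames 0–17981) with 1704 frames into that block.
The block's first minute is 1800 frames and the rest 1798 each; 1704 frames reaches minute 0, so 0 × 18 + 0 × 2 = 0 labels have been skipped so far.
Adding those back, label number 1704 + 0 = 1704 at 30 labels/s is 56 s + 24 f = 0 h 0 min 56 s frame 24, i.e. 00:00:56;24.

00:00:56;24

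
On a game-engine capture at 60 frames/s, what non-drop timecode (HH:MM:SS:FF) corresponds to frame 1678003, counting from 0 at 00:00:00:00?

07:46:06:43

1678003 ÷ 60 = 27966 full seconds, remainder 43 frames.
27966 s = 7 h 46 min 6 s.
Timecode: 07:46:06:43.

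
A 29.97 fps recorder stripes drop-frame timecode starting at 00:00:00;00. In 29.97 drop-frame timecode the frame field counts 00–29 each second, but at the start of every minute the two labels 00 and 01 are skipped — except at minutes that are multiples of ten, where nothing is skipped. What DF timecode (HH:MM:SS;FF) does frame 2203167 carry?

Each 10-minute DF block holds 10 × 60 × 30 − 9 × 2 = 17982 frames. 2203167 ÷ 17982 → 122 full blocks, remainder 9363.
Within the partial block the first minute is 1800 frames and each further minute 1798, so 5 further minute boundaries passed. Total skipped labels = 18 × 122 + 2 × 5 = 2206.
Non-drop label index = 2203167 + 2206 = 2205373; at 30 labels/s that is 20:25:12:13, i.e. DF 20:25:12;13.

20:25:12;13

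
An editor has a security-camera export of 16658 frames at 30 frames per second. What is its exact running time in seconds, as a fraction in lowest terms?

Running time = 16658 ÷ (30) = 16658 × 1/30 = 8329/15 s.

8329/15 seconds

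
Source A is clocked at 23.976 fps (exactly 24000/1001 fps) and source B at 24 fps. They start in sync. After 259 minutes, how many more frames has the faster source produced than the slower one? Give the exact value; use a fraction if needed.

259 min = 15540 s.
A emits 24000/1001 × 15540 = 53280000/143 frames; B emits 24 × 15540 = 372960.
Difference = 53280/143 frames (≈ 372.5874); B is ahead of A.

53280/143 frames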